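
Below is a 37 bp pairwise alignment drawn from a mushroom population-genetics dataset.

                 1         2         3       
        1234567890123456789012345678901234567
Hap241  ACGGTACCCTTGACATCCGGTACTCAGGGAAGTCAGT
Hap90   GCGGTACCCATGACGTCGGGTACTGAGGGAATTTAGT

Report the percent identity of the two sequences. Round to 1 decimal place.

81.1%

Mismatches occur at site 1 (A→G), site 10 (T→A), site 15 (A→G), site 18 (C→G), site 25 (C→G), site 32 (G→T), site 34 (C→T).
30 of the 37 sites match, so the percent identity is 30/37 × 100 = 81.1%.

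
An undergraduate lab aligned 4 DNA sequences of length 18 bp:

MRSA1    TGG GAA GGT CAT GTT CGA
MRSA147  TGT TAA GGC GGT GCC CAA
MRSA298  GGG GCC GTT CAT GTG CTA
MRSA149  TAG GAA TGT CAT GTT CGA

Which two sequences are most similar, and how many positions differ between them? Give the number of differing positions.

Pairwise Hamming distances:
  MRSA1 vs MRSA147: 8
  MRSA1 vs MRSA298: 6
  MRSA1 vs MRSA149: 2
  MRSA147 vs MRSA298: 12
  MRSA147 vs MRSA149: 10
  MRSA298 vs MRSA149: 8
The smallest is 2, between MRSA1 and MRSA149.

2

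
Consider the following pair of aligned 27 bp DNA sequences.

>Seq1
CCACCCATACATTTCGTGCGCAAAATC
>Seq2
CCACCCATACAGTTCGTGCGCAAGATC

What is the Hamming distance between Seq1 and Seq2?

2

The sequences differ at positions 12 (T/G), 24 (A/G).
That gives 2 mismatches out of 27 aligned sites, so the Hamming distance is 2.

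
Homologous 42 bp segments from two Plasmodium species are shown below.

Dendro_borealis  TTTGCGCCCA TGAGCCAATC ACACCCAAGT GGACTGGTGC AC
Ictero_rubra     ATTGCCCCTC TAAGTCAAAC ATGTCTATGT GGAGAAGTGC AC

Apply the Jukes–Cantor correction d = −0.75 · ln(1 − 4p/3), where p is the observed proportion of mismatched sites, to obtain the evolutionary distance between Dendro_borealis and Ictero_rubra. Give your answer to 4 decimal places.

0.4850

Differing sites — 1:T/A; 6:G/C; 9:C/T; 10:A/C; 12:G/A; 15:C/T; 19:T/A; 22:C/T; 23:A/G; 24:C/T; 26:C/T; 28:A/T; 34:C/G; 35:T/A; 36:G/A.
p = 15/42 = 0.357143.
d = −0.75 · ln(1 − (4/3)·0.357143) = −0.75 · ln(0.523809) = −0.75 · (-0.646628) = 0.4850.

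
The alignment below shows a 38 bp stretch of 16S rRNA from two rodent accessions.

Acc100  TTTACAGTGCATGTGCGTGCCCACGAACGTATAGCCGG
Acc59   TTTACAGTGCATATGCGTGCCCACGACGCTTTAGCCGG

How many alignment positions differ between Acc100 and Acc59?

5

The sequences differ at positions 13 (G/A), 27 (A/C), 28 (C/G), 29 (G/C), 31 (A/T).
That gives 5 mismatches out of 38 aligned sites, so the Hamming distance is 5.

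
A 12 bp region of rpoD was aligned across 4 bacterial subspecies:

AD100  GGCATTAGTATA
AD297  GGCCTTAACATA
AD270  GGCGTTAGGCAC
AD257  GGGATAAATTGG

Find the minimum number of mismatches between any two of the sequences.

Pairwise Hamming distances:
  AD100 vs AD297: 3
  AD100 vs AD270: 5
  AD100 vs AD257: 6
  AD297 vs AD270: 6
  AD297 vs AD257: 7
  AD270 vs AD257: 8
The smallest is 3, between AD100 and AD297.

3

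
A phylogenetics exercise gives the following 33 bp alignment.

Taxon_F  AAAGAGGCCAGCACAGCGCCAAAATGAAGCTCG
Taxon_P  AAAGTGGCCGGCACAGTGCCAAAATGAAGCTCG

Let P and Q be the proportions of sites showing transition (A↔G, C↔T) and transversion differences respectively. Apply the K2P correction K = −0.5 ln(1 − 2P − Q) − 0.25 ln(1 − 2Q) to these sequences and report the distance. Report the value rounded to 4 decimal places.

0.0978

The sequences differ at positions 5 (A/T, transversion), 10 (A/G, transition), 17 (C/T, transition).
Of the 3 differences, 2 transitions and 1 transversion over 33 sites: P = 2/33 = 0.060606, Q = 1/33 = 0.030303.
d = −0.5·ln(0.848485) − 0.25·ln(0.939394) = −0.5·(-0.164303) − 0.25·(-0.062520) = 0.0978.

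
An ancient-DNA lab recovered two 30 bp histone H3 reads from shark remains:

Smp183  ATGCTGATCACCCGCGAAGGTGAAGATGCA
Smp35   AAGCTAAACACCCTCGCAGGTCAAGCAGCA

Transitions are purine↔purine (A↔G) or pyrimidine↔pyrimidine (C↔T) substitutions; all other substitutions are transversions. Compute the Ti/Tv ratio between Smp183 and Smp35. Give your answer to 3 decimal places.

Mismatches occur at site 2 (T/A, transversion), site 6 (G/A, transition), site 8 (T/A, transversion), site 14 (G/T, transversion), site 17 (A/C, transversion), site 22 (G/C, transversion), site 26 (A/C, transversion), site 27 (T/A, transversion).
Of the 8 differences, 1 transition and 7 transversions, so Ti/Tv = 1/7 = 0.143.

0.143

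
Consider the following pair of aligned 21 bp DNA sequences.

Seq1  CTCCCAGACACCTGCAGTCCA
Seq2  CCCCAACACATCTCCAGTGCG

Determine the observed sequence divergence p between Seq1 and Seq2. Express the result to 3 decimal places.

0.333

Mismatches occur at site 2 (T→C), site 5 (C→A), site 7 (G→C), site 11 (C→T), site 14 (G→C), site 19 (C→G), site 21 (A→G).
There are 7 differences over 21 sites, so p = 7/21 = 0.333.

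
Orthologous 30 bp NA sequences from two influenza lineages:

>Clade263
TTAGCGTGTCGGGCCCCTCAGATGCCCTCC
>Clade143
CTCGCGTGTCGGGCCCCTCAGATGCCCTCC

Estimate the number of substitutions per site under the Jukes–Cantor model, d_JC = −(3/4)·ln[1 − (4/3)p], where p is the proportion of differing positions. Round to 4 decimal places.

Mismatches occur at site 1 (T/C), site 3 (A/C).
p = 2/30 = 0.066667.
d = −0.75 · ln(1 − (4/3)·0.066667) = −0.75 · ln(0.911111) = −0.75 · (-0.093091) = 0.0698.

0.0698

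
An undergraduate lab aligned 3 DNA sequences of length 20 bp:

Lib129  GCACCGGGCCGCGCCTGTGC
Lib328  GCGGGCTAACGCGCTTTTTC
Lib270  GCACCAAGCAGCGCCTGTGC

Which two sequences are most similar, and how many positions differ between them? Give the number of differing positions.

Pairwise Hamming distances:
  Lib129 vs Lib328: 10
  Lib129 vs Lib270: 3
  Lib328 vs Lib270: 11
The smallest is 3, between Lib129 and Lib270.

3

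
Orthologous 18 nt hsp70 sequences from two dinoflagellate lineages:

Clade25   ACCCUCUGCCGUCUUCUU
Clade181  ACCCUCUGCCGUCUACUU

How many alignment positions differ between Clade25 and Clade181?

Differing sites — 15:U/A.
That gives 1 mismatch out of 18 aligned sites, so the Hamming distance is 1.

1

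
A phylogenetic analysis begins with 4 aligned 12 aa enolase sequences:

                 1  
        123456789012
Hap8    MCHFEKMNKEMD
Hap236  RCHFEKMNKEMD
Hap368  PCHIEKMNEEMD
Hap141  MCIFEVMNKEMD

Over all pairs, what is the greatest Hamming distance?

Pairwise Hamming distances:
  Hap8 vs Hap236: 1
  Hap8 vs Hap368: 3
  Hap8 vs Hap141: 2
  Hap236 vs Hap368: 3
  Hap236 vs Hap141: 3
  Hap368 vs Hap141: 5
The largest is 5, between Hap368 and Hap141.

5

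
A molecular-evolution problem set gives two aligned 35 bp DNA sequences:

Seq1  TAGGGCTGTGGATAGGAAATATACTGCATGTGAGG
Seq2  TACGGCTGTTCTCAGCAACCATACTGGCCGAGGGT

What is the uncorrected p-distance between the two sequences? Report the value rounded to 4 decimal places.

0.4000

The sequences differ at positions 3 (G/C), 10 (G/T), 11 (G/C), 12 (A/T), 13 (T/C), 16 (G/C), 19 (A/C), 20 (T/C), 27 (C/G), 28 (A/C), 29 (T/C), 31 (T/A), 33 (A/G), 35 (G/T).
There are 14 differences over 35 sites, so p = 14/35 = 0.4000.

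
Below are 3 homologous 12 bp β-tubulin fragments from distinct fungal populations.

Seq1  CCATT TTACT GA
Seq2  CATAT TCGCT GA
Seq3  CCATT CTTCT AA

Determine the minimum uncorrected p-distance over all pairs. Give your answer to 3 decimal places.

0.250

Pairwise Hamming distances:
  Seq1 vs Seq2: 5
  Seq1 vs Seq3: 3
  Seq2 vs Seq3: 7
The smallest is 3 mismatches, between Seq1 and Seq3; p = 3/12 = 0.250.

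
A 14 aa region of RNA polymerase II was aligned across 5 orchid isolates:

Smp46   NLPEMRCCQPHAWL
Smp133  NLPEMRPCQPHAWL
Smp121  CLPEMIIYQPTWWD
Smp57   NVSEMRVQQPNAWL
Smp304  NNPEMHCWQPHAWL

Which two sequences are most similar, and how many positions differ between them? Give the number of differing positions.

Pairwise Hamming distances:
  Smp46 vs Smp133: 1
  Smp46 vs Smp121: 7
  Smp46 vs Smp57: 5
  Smp46 vs Smp304: 3
  Smp133 vs Smp121: 7
  Smp133 vs Smp57: 5
  Smp133 vs Smp304: 4
  Smp121 vs Smp57: 9
  Smp121 vs Smp304: 8
  Smp57 vs Smp304: 6
The smallest is 1, between Smp46 and Smp133.

1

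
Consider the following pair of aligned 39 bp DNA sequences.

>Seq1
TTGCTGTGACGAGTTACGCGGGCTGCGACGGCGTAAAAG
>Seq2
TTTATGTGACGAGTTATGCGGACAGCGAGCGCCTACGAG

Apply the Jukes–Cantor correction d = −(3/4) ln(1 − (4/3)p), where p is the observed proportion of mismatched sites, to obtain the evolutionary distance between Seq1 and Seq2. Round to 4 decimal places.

Mismatches occur at site 3 (G↔T), site 4 (C↔A), site 17 (C↔T), site 22 (G↔A), site 24 (T↔A), site 29 (C↔G), site 30 (G↔C), site 33 (G↔C), site 36 (A↔C), site 37 (A↔G).
p = 10/39 = 0.256410.
d = −0.75 · ln(1 − (4/3)·0.256410) = −0.75 · ln(0.658120) = −0.75 · (-0.418368) = 0.3138.

0.3138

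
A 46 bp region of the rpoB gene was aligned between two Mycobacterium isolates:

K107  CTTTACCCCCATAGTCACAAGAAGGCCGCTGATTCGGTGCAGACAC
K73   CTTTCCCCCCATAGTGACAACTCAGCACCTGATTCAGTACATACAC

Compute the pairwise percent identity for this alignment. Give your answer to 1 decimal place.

76.1%

The sequences differ at positions 5 (A/C), 16 (C/G), 21 (G/C), 22 (A/T), 23 (A/C), 24 (G/A), 27 (C/A), 28 (G/C), 36 (G/A), 39 (G/A), 42 (G/T).
35 of the 46 sites match, so the percent identity is 35/46 × 100 = 76.1%.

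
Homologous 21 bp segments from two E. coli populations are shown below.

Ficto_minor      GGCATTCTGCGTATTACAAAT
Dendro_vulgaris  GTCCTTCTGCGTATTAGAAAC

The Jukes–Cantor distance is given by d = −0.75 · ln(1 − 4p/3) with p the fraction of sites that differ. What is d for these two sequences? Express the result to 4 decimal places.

Differing sites — 2:G/T; 4:A/C; 17:C/G; 21:T/C.
p = 4/21 = 0.190476.
d = −0.75 · ln(1 − (4/3)·0.190476) = −0.75 · ln(0.746032) = −0.75 · (-0.292987) = 0.2197.

0.2197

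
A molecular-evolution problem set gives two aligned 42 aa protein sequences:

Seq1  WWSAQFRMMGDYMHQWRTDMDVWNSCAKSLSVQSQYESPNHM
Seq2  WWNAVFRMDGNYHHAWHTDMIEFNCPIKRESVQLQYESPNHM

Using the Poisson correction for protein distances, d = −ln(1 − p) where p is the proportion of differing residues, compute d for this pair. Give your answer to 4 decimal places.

Mismatches occur at site 3 (S↔N), site 5 (Q↔V), site 9 (M↔D), site 11 (D↔N), site 13 (M↔H), site 15 (Q↔A), site 17 (R↔H), site 21 (D↔I), site 22 (V↔E), site 23 (W↔F), site 25 (S↔C), site 26 (C↔P), site 27 (A↔I), site 29 (S↔R), site 30 (L↔E), site 34 (S↔L).
p = 16/42 = 0.380952.
d = −ln(1 − 0.380952) = −ln(0.619048) = 0.4796.

0.4796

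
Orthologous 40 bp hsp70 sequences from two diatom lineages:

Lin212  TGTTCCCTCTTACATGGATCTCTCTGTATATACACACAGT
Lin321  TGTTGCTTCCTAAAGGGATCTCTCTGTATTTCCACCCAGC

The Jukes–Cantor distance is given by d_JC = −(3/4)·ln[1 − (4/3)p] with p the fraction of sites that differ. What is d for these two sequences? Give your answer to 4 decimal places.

Mismatches occur at site 5 (C→G), site 7 (C→T), site 10 (T→C), site 13 (C→A), site 15 (T→G), site 30 (A→T), site 32 (A→C), site 36 (A→C), site 40 (T→C).
p = 9/40 = 0.225000.
d = −0.75 · ln(1 − (4/3)·0.225000) = −0.75 · ln(0.700000) = −0.75 · (-0.356675) = 0.2675.

0.2675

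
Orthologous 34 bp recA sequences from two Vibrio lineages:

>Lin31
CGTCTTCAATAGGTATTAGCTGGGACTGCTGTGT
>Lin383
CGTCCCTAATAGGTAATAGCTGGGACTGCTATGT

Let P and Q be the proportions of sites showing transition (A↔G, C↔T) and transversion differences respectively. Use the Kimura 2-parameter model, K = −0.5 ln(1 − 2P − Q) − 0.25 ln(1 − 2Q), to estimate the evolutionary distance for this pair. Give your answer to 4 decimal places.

Differing sites — 5:T/C (Ti); 6:T/C (Ti); 7:C/T (Ti); 16:T/A (Tv); 31:G/A (Ti).
Of the 5 differences, 4 transitions and 1 transversion over 34 sites: P = 4/34 = 0.117647, Q = 1/34 = 0.029412.
d = −0.5·ln(0.735294) − 0.25·ln(0.941176) = −0.5·(-0.307485) − 0.25·(-0.060625) = 0.1689.

0.1689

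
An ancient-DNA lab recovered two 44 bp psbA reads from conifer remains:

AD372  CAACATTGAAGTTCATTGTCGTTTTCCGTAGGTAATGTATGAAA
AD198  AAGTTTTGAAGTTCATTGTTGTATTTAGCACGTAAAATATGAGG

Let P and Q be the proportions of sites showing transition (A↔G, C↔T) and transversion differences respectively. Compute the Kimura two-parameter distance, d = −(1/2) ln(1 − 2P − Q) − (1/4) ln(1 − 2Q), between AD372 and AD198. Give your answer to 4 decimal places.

Differing sites — 1:C/A (Tv); 3:A/G (Ti); 4:C/T (Ti); 5:A/T (Tv); 20:C/T (Ti); 23:T/A (Tv); 26:C/T (Ti); 27:C/A (Tv); 29:T/C (Ti); 31:G/C (Tv); 36:T/A (Tv); 37:G/A (Ti); 43:A/G (Ti); 44:A/G (Ti).
Of the 14 differences, 8 transitions and 6 transversions over 44 sites: P = 8/44 = 0.181818, Q = 6/44 = 0.136364.
d = −0.5·ln(0.500000) − 0.25·ln(0.727272) = −0.5·(-0.693147) − 0.25·(-0.318455) = 0.4262.

0.4262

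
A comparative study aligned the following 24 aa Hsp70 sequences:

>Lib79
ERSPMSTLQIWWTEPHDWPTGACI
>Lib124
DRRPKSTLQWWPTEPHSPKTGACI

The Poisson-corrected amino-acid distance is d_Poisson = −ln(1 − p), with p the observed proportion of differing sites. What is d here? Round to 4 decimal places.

Mismatches occur at site 1 (E/D), site 3 (S/R), site 5 (M/K), site 10 (I/W), site 12 (W/P), site 17 (D/S), site 18 (W/P), site 19 (P/K).
p = 8/24 = 0.333333.
d = −ln(1 − 0.333333) = −ln(0.666667) = 0.4055.

0.4055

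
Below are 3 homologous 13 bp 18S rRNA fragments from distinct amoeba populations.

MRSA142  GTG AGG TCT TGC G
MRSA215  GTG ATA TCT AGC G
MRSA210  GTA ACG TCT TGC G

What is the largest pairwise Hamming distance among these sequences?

Pairwise Hamming distances:
  MRSA142 vs MRSA215: 3
  MRSA142 vs MRSA210: 2
  MRSA215 vs MRSA210: 4
The largest is 4, between MRSA215 and MRSA210.

4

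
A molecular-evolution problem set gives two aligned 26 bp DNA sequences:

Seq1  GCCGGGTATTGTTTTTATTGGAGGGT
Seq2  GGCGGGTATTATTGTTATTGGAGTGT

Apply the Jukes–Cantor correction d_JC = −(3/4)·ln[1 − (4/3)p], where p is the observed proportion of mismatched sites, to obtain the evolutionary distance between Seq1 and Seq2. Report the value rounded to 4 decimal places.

0.1722

Mismatches occur at site 2 (C↔G), site 11 (G↔A), site 14 (T↔G), site 24 (G↔T).
p = 4/26 = 0.153846.
d = −0.75 · ln(1 − (4/3)·0.153846) = −0.75 · ln(0.794872) = −0.75 · (-0.229574) = 0.1722.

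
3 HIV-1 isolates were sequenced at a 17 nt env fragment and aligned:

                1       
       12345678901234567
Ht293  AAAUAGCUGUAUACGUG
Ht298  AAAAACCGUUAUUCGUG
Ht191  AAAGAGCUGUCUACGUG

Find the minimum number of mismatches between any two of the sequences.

Pairwise Hamming distances:
  Ht293 vs Ht298: 5
  Ht293 vs Ht191: 2
  Ht298 vs Ht191: 6
The smallest is 2, between Ht293 and Ht191.

2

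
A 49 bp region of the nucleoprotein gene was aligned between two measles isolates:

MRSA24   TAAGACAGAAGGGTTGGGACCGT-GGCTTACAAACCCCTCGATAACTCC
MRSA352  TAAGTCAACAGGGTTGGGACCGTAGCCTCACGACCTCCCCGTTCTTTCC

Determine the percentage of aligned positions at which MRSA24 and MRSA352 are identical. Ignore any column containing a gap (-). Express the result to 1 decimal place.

Excluding the 1 gap column leaves 48 comparable sites.
Mismatches occur at site 5 (A→T), site 8 (G→A), site 9 (A→C), site 26 (G→C), site 29 (T→C), site 32 (A→G), site 34 (A→C), site 36 (C→T), site 39 (T→C), site 42 (A→T), site 44 (A→C), site 45 (A→T), site 46 (C→T).
35 of the 48 comparable sites match, so the percent identity is 35/48 × 100 = 72.9%.

72.9%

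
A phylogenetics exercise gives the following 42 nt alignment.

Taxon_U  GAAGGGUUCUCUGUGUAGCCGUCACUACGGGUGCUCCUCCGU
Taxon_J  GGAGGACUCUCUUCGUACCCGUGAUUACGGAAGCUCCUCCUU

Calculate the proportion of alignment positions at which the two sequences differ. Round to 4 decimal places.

0.2619

The sequences differ at positions 2 (A/G), 6 (G/A), 7 (U/C), 13 (G/U), 14 (U/C), 18 (G/C), 23 (C/G), 25 (C/U), 31 (G/A), 32 (U/A), 41 (G/U).
There are 11 differences over 42 sites, so p = 11/42 = 0.2619.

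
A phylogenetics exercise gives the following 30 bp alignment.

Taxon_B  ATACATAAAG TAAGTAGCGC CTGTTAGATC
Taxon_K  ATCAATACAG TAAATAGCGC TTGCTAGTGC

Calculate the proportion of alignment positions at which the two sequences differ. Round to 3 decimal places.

0.267

The sequences differ at positions 3 (A/C), 4 (C/A), 8 (A/C), 14 (G/A), 21 (C/T), 24 (T/C), 28 (A/T), 29 (T/G).
There are 8 differences over 30 sites, so p = 8/30 = 0.267.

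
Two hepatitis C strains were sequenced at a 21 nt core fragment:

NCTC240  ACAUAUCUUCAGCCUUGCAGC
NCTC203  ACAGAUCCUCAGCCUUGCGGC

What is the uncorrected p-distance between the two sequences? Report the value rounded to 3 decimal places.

Differing sites — 4:U/G; 8:U/C; 19:A/G.
There are 3 differences over 21 sites, so p = 3/21 = 0.143.

0.143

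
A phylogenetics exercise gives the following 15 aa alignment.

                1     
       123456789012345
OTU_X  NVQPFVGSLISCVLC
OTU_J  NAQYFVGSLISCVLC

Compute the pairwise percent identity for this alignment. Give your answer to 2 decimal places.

86.67%

The sequences differ at positions 2 (V/A), 4 (P/Y).
13 of the 15 sites match, so the percent identity is 13/15 × 100 = 86.67%.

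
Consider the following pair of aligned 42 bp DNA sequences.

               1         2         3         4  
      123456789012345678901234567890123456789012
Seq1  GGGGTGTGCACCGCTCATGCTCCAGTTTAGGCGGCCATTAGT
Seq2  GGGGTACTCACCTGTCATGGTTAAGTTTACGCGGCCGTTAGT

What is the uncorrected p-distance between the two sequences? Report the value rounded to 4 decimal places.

The sequences differ at positions 6 (G/A), 7 (T/C), 8 (G/T), 13 (G/T), 14 (C/G), 20 (C/G), 22 (C/T), 23 (C/A), 30 (G/C), 37 (A/G).
There are 10 differences over 42 sites, so p = 10/42 = 0.2381.

0.2381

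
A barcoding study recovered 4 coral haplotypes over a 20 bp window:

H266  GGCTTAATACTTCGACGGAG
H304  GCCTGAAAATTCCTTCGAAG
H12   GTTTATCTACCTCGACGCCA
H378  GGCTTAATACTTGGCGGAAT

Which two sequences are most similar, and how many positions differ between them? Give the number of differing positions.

5

Pairwise Hamming distances:
  H266 vs H304: 8
  H266 vs H12: 9
  H266 vs H378: 5
  H304 vs H12: 14
  H304 vs H378: 10
  H12 vs H378: 12
The smallest is 5, between H266 and H378.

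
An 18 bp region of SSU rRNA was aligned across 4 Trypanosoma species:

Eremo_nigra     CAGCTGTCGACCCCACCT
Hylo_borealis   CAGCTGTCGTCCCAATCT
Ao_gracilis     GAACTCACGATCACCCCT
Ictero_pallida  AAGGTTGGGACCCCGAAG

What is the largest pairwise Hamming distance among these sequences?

12

Pairwise Hamming distances:
  Eremo_nigra vs Hylo_borealis: 3
  Eremo_nigra vs Ao_gracilis: 7
  Eremo_nigra vs Ictero_pallida: 9
  Hylo_borealis vs Ao_gracilis: 10
  Hylo_borealis vs Ictero_pallida: 11
  Ao_gracilis vs Ictero_pallida: 12
The largest is 12, between Ao_gracilis and Ictero_pallida.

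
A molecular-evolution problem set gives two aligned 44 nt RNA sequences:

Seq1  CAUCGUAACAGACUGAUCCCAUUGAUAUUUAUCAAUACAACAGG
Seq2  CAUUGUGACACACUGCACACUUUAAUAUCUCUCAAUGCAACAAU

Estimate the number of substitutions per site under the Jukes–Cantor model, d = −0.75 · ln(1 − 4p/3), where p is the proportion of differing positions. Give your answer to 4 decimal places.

The sequences differ at positions 4 (C/U), 7 (A/G), 11 (G/C), 16 (A/C), 17 (U/A), 19 (C/A), 21 (A/U), 24 (G/A), 29 (U/C), 31 (A/C), 37 (A/G), 43 (G/A), 44 (G/U).
p = 13/44 = 0.295455.
d = −0.75 · ln(1 − (4/3)·0.295455) = −0.75 · ln(0.606060) = −0.75 · (-0.500776) = 0.3756.

0.3756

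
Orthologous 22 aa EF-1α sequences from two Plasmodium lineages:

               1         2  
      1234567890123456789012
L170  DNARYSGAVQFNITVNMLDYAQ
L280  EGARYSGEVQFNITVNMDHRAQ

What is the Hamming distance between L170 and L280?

6

Mismatches occur at site 1 (D↔E), site 2 (N↔G), site 8 (A↔E), site 18 (L↔D), site 19 (D↔H), site 20 (Y↔R).
That gives 6 mismatches out of 22 aligned sites, so the Hamming distance is 6.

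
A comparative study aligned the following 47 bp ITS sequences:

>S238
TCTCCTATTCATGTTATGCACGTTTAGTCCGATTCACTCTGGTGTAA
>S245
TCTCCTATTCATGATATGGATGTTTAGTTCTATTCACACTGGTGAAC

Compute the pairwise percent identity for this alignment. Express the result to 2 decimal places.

82.98%

Differing sites — 14:T/A; 19:C/G; 21:C/T; 29:C/T; 31:G/T; 38:T/A; 45:T/A; 47:A/C.
39 of the 47 sites match, so the percent identity is 39/47 × 100 = 82.98%.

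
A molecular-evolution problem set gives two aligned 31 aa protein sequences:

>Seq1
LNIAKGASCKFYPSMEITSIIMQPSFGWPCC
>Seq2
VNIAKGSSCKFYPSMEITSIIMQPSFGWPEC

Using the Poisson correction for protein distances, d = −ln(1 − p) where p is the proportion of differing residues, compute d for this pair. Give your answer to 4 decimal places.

Mismatches occur at site 1 (L→V), site 7 (A→S), site 30 (C→E).
p = 3/31 = 0.096774.
d = −ln(1 − 0.096774) = −ln(0.903226) = 0.1018.

0.1018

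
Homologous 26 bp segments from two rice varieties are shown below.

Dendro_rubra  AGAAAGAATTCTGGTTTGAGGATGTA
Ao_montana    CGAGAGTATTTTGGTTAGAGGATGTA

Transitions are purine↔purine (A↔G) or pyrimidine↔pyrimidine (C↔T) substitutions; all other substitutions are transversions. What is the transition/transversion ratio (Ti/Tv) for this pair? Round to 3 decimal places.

0.667

Mismatches occur at site 1 (A/C, transversion), site 4 (A/G, transition), site 7 (A/T, transversion), site 11 (C/T, transition), site 17 (T/A, transversion).
Of the 5 differences, 2 transitions and 3 transversions, so Ti/Tv = 2/3 = 0.667.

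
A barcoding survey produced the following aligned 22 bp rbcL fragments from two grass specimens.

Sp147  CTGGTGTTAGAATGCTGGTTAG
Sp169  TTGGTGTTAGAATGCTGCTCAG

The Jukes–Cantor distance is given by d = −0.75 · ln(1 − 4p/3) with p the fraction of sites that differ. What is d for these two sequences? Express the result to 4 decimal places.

Differing sites — 1:C/T; 18:G/C; 20:T/C.
p = 3/22 = 0.136364.
d = −0.75 · ln(1 − (4/3)·0.136364) = −0.75 · ln(0.818181) = −0.75 · (-0.200672) = 0.1505.

0.1505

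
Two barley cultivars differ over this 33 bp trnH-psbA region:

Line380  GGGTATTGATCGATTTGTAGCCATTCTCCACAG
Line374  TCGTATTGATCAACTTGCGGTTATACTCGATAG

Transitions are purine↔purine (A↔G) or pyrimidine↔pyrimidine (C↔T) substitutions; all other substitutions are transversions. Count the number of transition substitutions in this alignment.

7

Mismatches occur at site 1 (G↔T, transversion), site 2 (G↔C, transversion), site 12 (G↔A, transition), site 14 (T↔C, transition), site 18 (T↔C, transition), site 19 (A↔G, transition), site 21 (C↔T, transition), site 22 (C↔T, transition), site 25 (T↔A, transversion), site 29 (C↔G, transversion), site 31 (C↔T, transition).
Of the 11 differences, 7 transitions and 4 transversions, so the answer is 7.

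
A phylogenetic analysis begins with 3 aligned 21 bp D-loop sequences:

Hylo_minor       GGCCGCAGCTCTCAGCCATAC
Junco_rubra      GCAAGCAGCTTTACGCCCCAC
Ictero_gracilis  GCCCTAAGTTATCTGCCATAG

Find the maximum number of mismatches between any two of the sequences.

11

Pairwise Hamming distances:
  Hylo_minor vs Junco_rubra: 8
  Hylo_minor vs Ictero_gracilis: 7
  Junco_rubra vs Ictero_gracilis: 11
The largest is 11, between Junco_rubra and Ictero_gracilis.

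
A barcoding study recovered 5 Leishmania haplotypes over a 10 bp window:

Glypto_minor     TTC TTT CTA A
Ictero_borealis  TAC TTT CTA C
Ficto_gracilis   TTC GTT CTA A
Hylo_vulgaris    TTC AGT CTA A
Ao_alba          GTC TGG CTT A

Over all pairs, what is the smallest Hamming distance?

Pairwise Hamming distances:
  Glypto_minor vs Ictero_borealis: 2
  Glypto_minor vs Ficto_gracilis: 1
  Glypto_minor vs Hylo_vulgaris: 2
  Glypto_minor vs Ao_alba: 4
  Ictero_borealis vs Ficto_gracilis: 3
  Ictero_borealis vs Hylo_vulgaris: 4
  Ictero_borealis vs Ao_alba: 6
  Ficto_gracilis vs Hylo_vulgaris: 2
  Ficto_gracilis vs Ao_alba: 5
  Hylo_vulgaris vs Ao_alba: 4
The smallest is 1, between Glypto_minor and Ficto_gracilis.

1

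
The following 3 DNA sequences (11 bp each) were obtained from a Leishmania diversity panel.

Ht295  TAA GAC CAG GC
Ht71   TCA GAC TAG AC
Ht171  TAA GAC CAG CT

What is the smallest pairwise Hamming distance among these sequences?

Pairwise Hamming distances:
  Ht295 vs Ht71: 3
  Ht295 vs Ht171: 2
  Ht71 vs Ht171: 4
The smallest is 2, between Ht295 and Ht171.

2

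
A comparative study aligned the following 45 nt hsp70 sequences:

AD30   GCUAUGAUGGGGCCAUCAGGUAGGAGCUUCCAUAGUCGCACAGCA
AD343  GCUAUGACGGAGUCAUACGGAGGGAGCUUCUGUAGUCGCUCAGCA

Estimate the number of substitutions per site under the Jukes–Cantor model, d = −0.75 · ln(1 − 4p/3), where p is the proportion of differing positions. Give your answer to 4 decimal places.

0.2635

Differing sites — 8:U/C; 11:G/A; 13:C/U; 17:C/A; 18:A/C; 21:U/A; 22:A/G; 31:C/U; 32:A/G; 40:A/U.
p = 10/45 = 0.222222.
d = −0.75 · ln(1 − (4/3)·0.222222) = −0.75 · ln(0.703704) = −0.75 · (-0.351397) = 0.2635.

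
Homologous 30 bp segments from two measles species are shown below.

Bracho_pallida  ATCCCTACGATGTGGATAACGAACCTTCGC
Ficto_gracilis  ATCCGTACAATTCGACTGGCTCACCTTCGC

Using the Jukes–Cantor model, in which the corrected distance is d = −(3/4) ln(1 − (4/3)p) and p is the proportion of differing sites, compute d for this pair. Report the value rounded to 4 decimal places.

0.4408

Mismatches occur at site 5 (C→G), site 9 (G→A), site 12 (G→T), site 13 (T→C), site 15 (G→A), site 16 (A→C), site 18 (A→G), site 19 (A→G), site 21 (G→T), site 22 (A→C).
p = 10/30 = 0.333333.
d = −0.75 · ln(1 − (4/3)·0.333333) = −0.75 · ln(0.555556) = −0.75 · (-0.587786) = 0.4408.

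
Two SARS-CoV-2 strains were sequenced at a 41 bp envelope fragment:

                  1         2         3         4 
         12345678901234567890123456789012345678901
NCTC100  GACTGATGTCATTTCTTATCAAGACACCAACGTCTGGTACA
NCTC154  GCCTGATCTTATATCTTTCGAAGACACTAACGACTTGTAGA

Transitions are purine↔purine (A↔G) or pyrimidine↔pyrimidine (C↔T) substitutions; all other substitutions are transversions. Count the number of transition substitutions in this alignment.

Mismatches occur at site 2 (A/C, transversion), site 8 (G/C, transversion), site 10 (C/T, transition), site 13 (T/A, transversion), site 18 (A/T, transversion), site 19 (T/C, transition), site 20 (C/G, transversion), site 28 (C/T, transition), site 33 (T/A, transversion), site 36 (G/T, transversion), site 40 (C/G, transversion).
Of the 11 differences, 3 transitions and 8 transversions, so the answer is 3.

3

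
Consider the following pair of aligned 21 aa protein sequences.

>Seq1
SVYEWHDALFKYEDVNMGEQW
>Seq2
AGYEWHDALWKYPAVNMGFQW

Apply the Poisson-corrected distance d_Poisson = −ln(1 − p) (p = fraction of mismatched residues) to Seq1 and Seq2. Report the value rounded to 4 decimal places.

0.3365

Differing sites — 1:S/A; 2:V/G; 10:F/W; 13:E/P; 14:D/A; 19:E/F.
p = 6/21 = 0.285714.
d = −ln(1 − 0.285714) = −ln(0.714286) = 0.3365.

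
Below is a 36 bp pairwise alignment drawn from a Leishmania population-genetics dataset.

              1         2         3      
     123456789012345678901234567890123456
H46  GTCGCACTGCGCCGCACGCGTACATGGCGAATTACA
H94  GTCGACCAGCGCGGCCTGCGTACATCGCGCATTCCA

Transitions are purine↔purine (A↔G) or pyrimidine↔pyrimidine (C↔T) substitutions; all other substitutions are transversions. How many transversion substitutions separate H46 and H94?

The sequences differ at positions 5 (C/A, transversion), 6 (A/C, transversion), 8 (T/A, transversion), 13 (C/G, transversion), 16 (A/C, transversion), 17 (C/T, transition), 26 (G/C, transversion), 30 (A/C, transversion), 34 (A/C, transversion).
Of the 9 differences, 1 transition and 8 transversions, so the answer is 8.

8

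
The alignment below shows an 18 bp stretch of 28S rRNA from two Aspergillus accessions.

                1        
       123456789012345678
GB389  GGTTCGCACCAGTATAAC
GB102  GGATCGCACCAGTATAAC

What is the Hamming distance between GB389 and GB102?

Differing sites — 3:T/A.
That gives 1 mismatch out of 18 aligned sites, so the Hamming distance is 1.

1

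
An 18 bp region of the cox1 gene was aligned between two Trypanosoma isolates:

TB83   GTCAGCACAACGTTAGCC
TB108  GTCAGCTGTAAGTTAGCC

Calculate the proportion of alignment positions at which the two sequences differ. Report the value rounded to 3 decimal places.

0.222

Mismatches occur at site 7 (A↔T), site 8 (C↔G), site 9 (A↔T), site 11 (C↔A).
There are 4 differences over 18 sites, so p = 4/18 = 0.222.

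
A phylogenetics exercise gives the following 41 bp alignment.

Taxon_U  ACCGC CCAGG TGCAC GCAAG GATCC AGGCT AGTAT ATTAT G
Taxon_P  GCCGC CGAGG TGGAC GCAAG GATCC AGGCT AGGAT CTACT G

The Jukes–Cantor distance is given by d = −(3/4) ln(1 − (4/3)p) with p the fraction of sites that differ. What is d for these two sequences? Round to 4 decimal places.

0.1937

Mismatches occur at site 1 (A/G), site 7 (C/G), site 13 (C/G), site 33 (T/G), site 36 (A/C), site 38 (T/A), site 39 (A/C).
p = 7/41 = 0.170732.
d = −0.75 · ln(1 − (4/3)·0.170732) = −0.75 · ln(0.772357) = −0.75 · (-0.258308) = 0.1937.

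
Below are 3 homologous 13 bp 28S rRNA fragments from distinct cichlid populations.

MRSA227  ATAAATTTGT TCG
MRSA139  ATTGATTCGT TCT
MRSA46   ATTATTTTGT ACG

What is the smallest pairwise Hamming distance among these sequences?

Pairwise Hamming distances:
  MRSA227 vs MRSA139: 4
  MRSA227 vs MRSA46: 3
  MRSA139 vs MRSA46: 5
The smallest is 3, between MRSA227 and MRSA46.

3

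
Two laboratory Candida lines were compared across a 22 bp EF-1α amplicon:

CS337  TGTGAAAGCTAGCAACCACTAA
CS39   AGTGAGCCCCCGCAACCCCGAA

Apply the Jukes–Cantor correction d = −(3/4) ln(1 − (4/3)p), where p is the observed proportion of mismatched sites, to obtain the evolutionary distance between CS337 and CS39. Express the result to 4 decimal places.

Mismatches occur at site 1 (T→A), site 6 (A→G), site 7 (A→C), site 8 (G→C), site 10 (T→C), site 11 (A→C), site 18 (A→C), site 20 (T→G).
p = 8/22 = 0.363636.
d = −0.75 · ln(1 − (4/3)·0.363636) = −0.75 · ln(0.515152) = −0.75 · (-0.663293) = 0.4975.

0.4975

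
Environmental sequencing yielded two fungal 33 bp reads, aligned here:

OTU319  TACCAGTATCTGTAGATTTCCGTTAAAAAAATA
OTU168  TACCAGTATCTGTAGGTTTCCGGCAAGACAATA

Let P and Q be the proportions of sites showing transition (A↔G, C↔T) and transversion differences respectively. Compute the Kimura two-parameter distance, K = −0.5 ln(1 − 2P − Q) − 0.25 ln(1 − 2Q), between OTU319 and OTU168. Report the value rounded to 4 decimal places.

The sequences differ at positions 16 (A/G, transition), 23 (T/G, transversion), 24 (T/C, transition), 27 (A/G, transition), 29 (A/C, transversion).
Of the 5 differences, 3 transitions and 2 transversions over 33 sites: P = 3/33 = 0.090909, Q = 2/33 = 0.060606.
d = −0.5·ln(0.757576) − 0.25·ln(0.878788) = −0.5·(-0.277631) − 0.25·(-0.129212) = 0.1711.

0.1711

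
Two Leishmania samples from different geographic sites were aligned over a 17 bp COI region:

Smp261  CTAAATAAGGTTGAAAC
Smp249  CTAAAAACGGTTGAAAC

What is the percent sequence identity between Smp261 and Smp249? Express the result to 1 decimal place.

Mismatches occur at site 6 (T↔A), site 8 (A↔C).
15 of the 17 sites match, so the percent identity is 15/17 × 100 = 88.2%.

88.2%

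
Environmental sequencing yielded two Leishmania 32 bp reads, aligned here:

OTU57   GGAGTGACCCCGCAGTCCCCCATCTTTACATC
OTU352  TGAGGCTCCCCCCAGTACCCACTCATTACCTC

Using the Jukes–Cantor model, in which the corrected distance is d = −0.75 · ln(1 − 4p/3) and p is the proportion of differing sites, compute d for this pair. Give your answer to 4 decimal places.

0.4042

The sequences differ at positions 1 (G/T), 5 (T/G), 6 (G/C), 7 (A/T), 12 (G/C), 17 (C/A), 21 (C/A), 22 (A/C), 25 (T/A), 30 (A/C).
p = 10/32 = 0.312500.
d = −0.75 · ln(1 − (4/3)·0.312500) = −0.75 · ln(0.583333) = −0.75 · (-0.538997) = 0.4042.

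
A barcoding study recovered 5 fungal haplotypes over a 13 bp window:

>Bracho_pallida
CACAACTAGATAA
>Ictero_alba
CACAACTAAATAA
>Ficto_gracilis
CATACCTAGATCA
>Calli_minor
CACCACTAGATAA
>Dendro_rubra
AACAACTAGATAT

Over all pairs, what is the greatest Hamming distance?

5

Pairwise Hamming distances:
  Bracho_pallida vs Ictero_alba: 1
  Bracho_pallida vs Ficto_gracilis: 3
  Bracho_pallida vs Calli_minor: 1
  Bracho_pallida vs Dendro_rubra: 2
  Ictero_alba vs Ficto_gracilis: 4
  Ictero_alba vs Calli_minor: 2
  Ictero_alba vs Dendro_rubra: 3
  Ficto_gracilis vs Calli_minor: 4
  Ficto_gracilis vs Dendro_rubra: 5
  Calli_minor vs Dendro_rubra: 3
The largest is 5, between Ficto_gracilis and Dendro_rubra.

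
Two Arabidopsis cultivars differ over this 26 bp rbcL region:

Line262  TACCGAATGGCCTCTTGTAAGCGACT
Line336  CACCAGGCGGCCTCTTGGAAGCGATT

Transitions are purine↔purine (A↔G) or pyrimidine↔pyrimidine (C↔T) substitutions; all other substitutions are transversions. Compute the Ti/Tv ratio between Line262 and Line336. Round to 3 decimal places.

6.000

Mismatches occur at site 1 (T↔C, transition), site 5 (G↔A, transition), site 6 (A↔G, transition), site 7 (A↔G, transition), site 8 (T↔C, transition), site 18 (T↔G, transversion), site 25 (C↔T, transition).
Of the 7 differences, 6 transitions and 1 transversion, so Ti/Tv = 6/1 = 6.000.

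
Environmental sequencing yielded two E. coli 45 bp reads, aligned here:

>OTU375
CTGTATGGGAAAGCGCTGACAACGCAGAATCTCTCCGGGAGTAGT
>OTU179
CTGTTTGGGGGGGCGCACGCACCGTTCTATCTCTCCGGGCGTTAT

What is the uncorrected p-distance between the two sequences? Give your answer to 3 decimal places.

Mismatches occur at site 5 (A→T), site 10 (A→G), site 11 (A→G), site 12 (A→G), site 17 (T→A), site 18 (G→C), site 19 (A→G), site 22 (A→C), site 25 (C→T), site 26 (A→T), site 27 (G→C), site 28 (A→T), site 40 (A→C), site 43 (A→T), site 44 (G→A).
There are 15 differences over 45 sites, so p = 15/45 = 0.333.

0.333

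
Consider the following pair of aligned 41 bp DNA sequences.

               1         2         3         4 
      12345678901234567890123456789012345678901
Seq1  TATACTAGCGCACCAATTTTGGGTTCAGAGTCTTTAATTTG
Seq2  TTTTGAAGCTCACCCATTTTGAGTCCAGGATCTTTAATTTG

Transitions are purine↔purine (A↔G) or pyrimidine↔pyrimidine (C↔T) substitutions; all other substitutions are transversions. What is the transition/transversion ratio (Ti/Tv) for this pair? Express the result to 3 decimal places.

0.667

The sequences differ at positions 2 (A/T, transversion), 4 (A/T, transversion), 5 (C/G, transversion), 6 (T/A, transversion), 10 (G/T, transversion), 15 (A/C, transversion), 22 (G/A, transition), 25 (T/C, transition), 29 (A/G, transition), 30 (G/A, transition).
Of the 10 differences, 4 transitions and 6 transversions, so Ti/Tv = 4/6 = 0.667.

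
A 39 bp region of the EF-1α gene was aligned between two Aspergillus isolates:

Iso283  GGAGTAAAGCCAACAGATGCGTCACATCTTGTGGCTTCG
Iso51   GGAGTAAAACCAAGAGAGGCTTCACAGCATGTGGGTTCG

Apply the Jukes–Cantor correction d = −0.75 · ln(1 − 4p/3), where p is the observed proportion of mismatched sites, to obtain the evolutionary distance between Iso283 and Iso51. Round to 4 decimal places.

The sequences differ at positions 9 (G/A), 14 (C/G), 18 (T/G), 21 (G/T), 27 (T/G), 29 (T/A), 35 (C/G).
p = 7/39 = 0.179487.
d = −0.75 · ln(1 − (4/3)·0.179487) = −0.75 · ln(0.760684) = −0.75 · (-0.273537) = 0.2052.

0.2052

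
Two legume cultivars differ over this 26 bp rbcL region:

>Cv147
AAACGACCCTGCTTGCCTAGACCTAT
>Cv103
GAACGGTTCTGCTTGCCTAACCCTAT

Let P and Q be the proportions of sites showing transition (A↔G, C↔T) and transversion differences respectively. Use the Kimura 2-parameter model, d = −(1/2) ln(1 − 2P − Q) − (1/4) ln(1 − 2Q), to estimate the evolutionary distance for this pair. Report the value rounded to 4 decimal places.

0.2950

The sequences differ at positions 1 (A/G, transition), 6 (A/G, transition), 7 (C/T, transition), 8 (C/T, transition), 20 (G/A, transition), 21 (A/C, transversion).
Of the 6 differences, 5 transitions and 1 transversion over 26 sites: P = 5/26 = 0.192308, Q = 1/26 = 0.038462.
d = −0.5·ln(0.576922) − 0.25·ln(0.923076) = −0.5·(-0.550048) − 0.25·(-0.080044) = 0.2950.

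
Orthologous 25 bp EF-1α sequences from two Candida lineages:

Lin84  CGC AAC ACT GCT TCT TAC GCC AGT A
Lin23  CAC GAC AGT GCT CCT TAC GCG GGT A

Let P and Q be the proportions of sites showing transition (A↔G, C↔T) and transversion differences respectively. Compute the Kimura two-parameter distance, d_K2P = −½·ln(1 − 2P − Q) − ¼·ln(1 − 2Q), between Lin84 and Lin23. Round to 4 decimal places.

Mismatches occur at site 2 (G↔A, transition), site 4 (A↔G, transition), site 8 (C↔G, transversion), site 13 (T↔C, transition), site 21 (C↔G, transversion), site 22 (A↔G, transition).
Of the 6 differences, 4 transitions and 2 transversions over 25 sites: P = 4/25 = 0.160000, Q = 2/25 = 0.080000.
d = −0.5·ln(0.600000) − 0.25·ln(0.840000) = −0.5·(-0.510826) − 0.25·(-0.174353) = 0.2990.

0.2990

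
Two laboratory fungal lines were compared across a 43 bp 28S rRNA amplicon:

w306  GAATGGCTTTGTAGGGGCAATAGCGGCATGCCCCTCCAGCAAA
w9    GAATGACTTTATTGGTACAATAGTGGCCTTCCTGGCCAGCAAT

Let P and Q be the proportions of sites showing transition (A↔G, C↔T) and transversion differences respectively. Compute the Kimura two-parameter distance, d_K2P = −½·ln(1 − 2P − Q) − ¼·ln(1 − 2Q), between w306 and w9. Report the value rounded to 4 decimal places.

0.3500

The sequences differ at positions 6 (G/A, transition), 11 (G/A, transition), 13 (A/T, transversion), 16 (G/T, transversion), 17 (G/A, transition), 24 (C/T, transition), 28 (A/C, transversion), 30 (G/T, transversion), 33 (C/T, transition), 34 (C/G, transversion), 35 (T/G, transversion), 43 (A/T, transversion).
Of the 12 differences, 5 transitions and 7 transversions over 43 sites: P = 5/43 = 0.116279, Q = 7/43 = 0.162791.
d = −0.5·ln(0.604651) − 0.25·ln(0.674418) = −0.5·(-0.503104) − 0.25·(-0.393905) = 0.3500.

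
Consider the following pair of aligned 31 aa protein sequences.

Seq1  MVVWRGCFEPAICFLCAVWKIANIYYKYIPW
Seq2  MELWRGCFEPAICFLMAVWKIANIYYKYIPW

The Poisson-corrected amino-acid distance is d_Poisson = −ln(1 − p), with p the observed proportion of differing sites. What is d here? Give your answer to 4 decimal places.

Differing sites — 2:V/E; 3:V/L; 16:C/M.
p = 3/31 = 0.096774.
d = −ln(1 − 0.096774) = −ln(0.903226) = 0.1018.

0.1018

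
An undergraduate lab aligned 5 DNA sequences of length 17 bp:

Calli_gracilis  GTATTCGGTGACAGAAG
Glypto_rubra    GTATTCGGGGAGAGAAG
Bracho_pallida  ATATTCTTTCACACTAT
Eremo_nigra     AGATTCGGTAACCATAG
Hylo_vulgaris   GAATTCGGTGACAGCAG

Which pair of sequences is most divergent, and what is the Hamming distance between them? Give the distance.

9

Pairwise Hamming distances:
  Calli_gracilis vs Glypto_rubra: 2
  Calli_gracilis vs Bracho_pallida: 7
  Calli_gracilis vs Eremo_nigra: 6
  Calli_gracilis vs Hylo_vulgaris: 2
  Glypto_rubra vs Bracho_pallida: 9
  Glypto_rubra vs Eremo_nigra: 8
  Glypto_rubra vs Hylo_vulgaris: 4
  Bracho_pallida vs Eremo_nigra: 7
  Bracho_pallida vs Hylo_vulgaris: 8
  Eremo_nigra vs Hylo_vulgaris: 6
The largest is 9, between Glypto_rubra and Bracho_pallida.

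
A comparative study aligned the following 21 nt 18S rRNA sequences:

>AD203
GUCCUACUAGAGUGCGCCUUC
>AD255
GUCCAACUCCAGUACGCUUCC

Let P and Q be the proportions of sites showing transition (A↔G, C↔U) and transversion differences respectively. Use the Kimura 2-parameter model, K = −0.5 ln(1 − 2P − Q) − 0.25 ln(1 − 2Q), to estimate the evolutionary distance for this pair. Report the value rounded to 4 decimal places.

0.3639

Differing sites — 5:U/A (Tv); 9:A/C (Tv); 10:G/C (Tv); 14:G/A (Ti); 18:C/U (Ti); 20:U/C (Ti).
Of the 6 differences, 3 transitions and 3 transversions over 21 sites: P = 3/21 = 0.142857, Q = 3/21 = 0.142857.
d = −0.5·ln(0.571429) − 0.25·ln(0.714286) = −0.5·(-0.559615) − 0.25·(-0.336472) = 0.3639.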